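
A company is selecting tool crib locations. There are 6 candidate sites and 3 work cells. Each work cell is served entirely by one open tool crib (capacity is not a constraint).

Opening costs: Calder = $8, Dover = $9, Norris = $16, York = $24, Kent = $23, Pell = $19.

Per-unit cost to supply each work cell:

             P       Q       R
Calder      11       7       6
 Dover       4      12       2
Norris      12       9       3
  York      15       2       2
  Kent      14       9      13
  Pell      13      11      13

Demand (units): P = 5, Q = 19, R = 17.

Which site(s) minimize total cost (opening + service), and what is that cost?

For any fixed open set, each work cell goes to its cheapest open site; total = fixed + service.
{Dover, York}: P→Dover 4·5=20, Q→York 2·19=38, R→Dover 2·17=34. Service 92; fixed 33; total 125.
{Calder, Dover, York}: P→Dover 4·5=20, Q→York 2·19=38, R→Dover 2·17=34. Service 92; fixed 41; total 133.
{Dover, Norris, York}: P→Dover 4·5=20, Q→York 2·19=38, R→Dover 2·17=34. Service 92; fixed 49; total 141.
{Calder, Dover, Norris, York, Kent, Pell}: P→Dover 4·5=20, Q→York 2·19=38, R→Dover 2·17=34. Service 92; fixed 99; total 191.
No other subset beats 125.

Open Dover and York; minimum total cost 125.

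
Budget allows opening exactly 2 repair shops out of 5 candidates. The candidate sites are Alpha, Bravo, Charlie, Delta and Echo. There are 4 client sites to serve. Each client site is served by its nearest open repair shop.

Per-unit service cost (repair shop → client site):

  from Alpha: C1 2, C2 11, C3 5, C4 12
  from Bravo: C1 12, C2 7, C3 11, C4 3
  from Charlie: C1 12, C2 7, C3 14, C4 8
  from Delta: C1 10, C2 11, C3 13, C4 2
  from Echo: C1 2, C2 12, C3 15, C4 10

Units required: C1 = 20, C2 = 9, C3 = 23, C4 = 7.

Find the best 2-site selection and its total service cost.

With exactly 2 open, each client site uses its cheapest among the chosen.
{Alpha, Bravo}: C1→Alpha 2·20=40, C2→Bravo 7·9=63, C3→Alpha 5·23=115, C4→Bravo 3·7=21. Service cost 239.
{Alpha, Delta}: service cost 268
{Alpha, Charlie}: service cost 274
Among all 10 size-2 choices, {Alpha, Bravo} is lowest.

Choose Alpha and Bravo; total service cost 239.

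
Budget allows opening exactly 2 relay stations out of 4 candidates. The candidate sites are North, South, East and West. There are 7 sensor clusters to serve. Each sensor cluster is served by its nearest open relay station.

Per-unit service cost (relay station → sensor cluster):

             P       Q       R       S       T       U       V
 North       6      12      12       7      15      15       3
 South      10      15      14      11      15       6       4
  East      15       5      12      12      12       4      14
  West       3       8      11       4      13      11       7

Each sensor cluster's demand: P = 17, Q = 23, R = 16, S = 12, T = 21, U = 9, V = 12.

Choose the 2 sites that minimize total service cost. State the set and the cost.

With exactly 2 open, each sensor cluster uses its cheapest among the chosen.
{East, West}: P→West 3·17=51, Q→East 5·23=115, R→West 11·16=176, S→West 4·12=48, T→East 12·21=252, U→East 4·9=36, V→West 7·12=84. Service cost 762.
{North, East}: service cost 817
{South, West}: service cost 834
Among all 6 size-2 choices, {East, West} is lowest.

Choose East and West; total service cost 762.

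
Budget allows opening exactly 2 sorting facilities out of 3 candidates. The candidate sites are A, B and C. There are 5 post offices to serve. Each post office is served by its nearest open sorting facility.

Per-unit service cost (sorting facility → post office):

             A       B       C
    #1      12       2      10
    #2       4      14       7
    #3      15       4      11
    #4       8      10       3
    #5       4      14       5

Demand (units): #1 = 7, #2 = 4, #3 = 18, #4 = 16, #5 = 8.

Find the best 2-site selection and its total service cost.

With exactly 2 open, each post office uses its cheapest among the chosen.
{B, C}: #1→B 2·7=14, #2→C 7·4=28, #3→B 4·18=72, #4→C 3·16=48, #5→C 5·8=40. Service cost 202.
{A, B}: service cost 262
{A, C}: service cost 364
Among all 3 size-2 choices, {B, C} is lowest.

Choose B and C; total service cost 202.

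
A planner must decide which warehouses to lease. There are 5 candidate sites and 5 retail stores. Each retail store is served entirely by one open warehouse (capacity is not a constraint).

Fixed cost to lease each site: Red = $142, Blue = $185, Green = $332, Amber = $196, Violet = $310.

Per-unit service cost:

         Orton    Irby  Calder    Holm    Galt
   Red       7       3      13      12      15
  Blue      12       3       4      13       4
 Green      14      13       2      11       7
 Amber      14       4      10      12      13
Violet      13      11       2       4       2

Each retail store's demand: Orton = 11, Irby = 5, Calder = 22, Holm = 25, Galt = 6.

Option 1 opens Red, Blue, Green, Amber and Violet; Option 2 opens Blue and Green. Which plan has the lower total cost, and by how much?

Option 2 is cheaper by 406.

Option 1: {Red, Blue, Green, Amber, Violet}: Orton→Red 7·11=77, Irby→Red 3·5=15, Calder→Green 2·22=44, Holm→Violet 4·25=100, Galt→Violet 2·6=12. Service 248; fixed 1165; total 1413.
Option 2: {Blue, Green}: Orton→Blue 12·11=132, Irby→Blue 3·5=15, Calder→Green 2·22=44, Holm→Green 11·25=275, Galt→Blue 4·6=24. Service 490; fixed 517; total 1007.
Difference: |1413 − 1007| = 406.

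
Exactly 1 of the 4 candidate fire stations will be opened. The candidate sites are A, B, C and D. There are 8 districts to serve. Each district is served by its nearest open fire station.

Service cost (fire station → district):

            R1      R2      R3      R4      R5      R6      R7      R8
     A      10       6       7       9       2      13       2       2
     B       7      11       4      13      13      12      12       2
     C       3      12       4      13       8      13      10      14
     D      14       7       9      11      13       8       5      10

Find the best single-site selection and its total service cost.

Choose A only; total service cost 51.

With exactly 1 open, each district uses its cheapest among the chosen.
{A}: R1→A 10, R2→A 6, R3→A 7, R4→A 9, R5→A 2, R6→A 13, R7→A 2, R8→A 2. Service cost 51.
{B}: service cost 74
{C}: service cost 77
Among all 4 size-1 choices, {A} is lowest.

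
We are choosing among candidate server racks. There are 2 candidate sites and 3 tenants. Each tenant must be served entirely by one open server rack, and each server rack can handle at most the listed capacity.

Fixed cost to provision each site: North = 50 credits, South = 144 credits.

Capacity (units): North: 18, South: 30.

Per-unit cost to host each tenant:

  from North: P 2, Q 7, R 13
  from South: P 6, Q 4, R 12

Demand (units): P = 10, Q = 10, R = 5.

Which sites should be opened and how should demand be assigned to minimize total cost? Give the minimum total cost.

Open {South}: P→South 6·10=60, Q→South 4·10=40, R→South 12·5=60.
Loads: South carries 25/30. Service 160; fixed 144; total 304.
Next best feasible plan costs 314.

Minimum total cost: 304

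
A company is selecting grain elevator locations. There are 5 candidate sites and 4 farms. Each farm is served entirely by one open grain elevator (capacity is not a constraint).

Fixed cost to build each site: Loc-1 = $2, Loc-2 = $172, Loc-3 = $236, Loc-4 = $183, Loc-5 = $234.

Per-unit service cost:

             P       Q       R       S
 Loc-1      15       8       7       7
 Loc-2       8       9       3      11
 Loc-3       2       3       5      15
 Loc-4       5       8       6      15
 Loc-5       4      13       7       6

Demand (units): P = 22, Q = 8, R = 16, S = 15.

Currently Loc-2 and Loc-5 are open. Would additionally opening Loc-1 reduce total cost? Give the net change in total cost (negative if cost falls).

Current service cost with {Loc-2, Loc-5}: 298.
Adding Loc-1: each farm re-picks its cheapest; new service cost 290, saving 8.
Extra fixed cost: 2. Net change = 2 − 8 = -6.
(Totals: 704 → 698.)

Yes — net change −6 (cost falls by 6).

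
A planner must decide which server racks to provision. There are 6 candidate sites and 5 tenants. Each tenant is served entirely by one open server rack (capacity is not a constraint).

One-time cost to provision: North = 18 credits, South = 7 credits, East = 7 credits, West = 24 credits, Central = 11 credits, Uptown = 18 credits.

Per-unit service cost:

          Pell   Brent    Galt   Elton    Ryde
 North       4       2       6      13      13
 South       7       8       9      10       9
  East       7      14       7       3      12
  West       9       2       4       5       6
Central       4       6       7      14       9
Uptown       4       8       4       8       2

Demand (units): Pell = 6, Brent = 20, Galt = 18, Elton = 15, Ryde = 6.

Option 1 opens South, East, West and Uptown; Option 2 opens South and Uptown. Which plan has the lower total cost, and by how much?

Option 1 is cheaper by 164.

Option 1: {South, East, West, Uptown}: Pell→Uptown 4·6=24, Brent→West 2·20=40, Galt→West 4·18=72, Elton→East 3·15=45, Ryde→Uptown 2·6=12. Service 193; fixed 56; total 249.
Option 2: {South, Uptown}: Pell→Uptown 4·6=24, Brent→South 8·20=160, Galt→Uptown 4·18=72, Elton→Uptown 8·15=120, Ryde→Uptown 2·6=12. Service 388; fixed 25; total 413.
Difference: |249 − 413| = 164.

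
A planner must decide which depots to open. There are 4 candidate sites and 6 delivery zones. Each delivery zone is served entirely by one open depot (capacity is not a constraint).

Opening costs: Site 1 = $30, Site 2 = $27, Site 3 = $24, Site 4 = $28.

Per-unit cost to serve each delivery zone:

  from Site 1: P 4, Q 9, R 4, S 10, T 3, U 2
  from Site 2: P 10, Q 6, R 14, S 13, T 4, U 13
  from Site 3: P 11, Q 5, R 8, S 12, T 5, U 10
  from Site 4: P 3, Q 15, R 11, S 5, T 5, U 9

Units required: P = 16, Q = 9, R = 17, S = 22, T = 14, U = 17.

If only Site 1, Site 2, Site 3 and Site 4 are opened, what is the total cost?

Each delivery zone is assigned to its cheapest site among the open ones.
{Site 1, Site 2, Site 3, Site 4}: P→Site 4 3·16=48, Q→Site 3 5·9=45, R→Site 1 4·17=68, S→Site 4 5·22=110, T→Site 1 3·14=42, U→Site 1 2·17=34. Service 347; fixed 109; total 456.

Total cost: 456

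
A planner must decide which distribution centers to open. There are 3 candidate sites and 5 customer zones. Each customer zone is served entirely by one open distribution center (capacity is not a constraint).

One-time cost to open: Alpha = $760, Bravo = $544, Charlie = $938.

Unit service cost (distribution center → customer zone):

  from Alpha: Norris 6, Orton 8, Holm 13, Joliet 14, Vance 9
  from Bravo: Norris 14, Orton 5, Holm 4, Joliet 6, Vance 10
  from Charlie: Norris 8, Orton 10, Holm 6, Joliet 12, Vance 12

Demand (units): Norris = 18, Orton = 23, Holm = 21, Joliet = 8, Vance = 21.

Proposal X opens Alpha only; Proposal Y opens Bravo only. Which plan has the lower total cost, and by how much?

Proposal X: {Alpha}: Norris→Alpha 6·18=108, Orton→Alpha 8·23=184, Holm→Alpha 13·21=273, Joliet→Alpha 14·8=112, Vance→Alpha 9·21=189. Service 866; fixed 760; total 1626.
Proposal Y: {Bravo}: Norris→Bravo 14·18=252, Orton→Bravo 5·23=115, Holm→Bravo 4·21=84, Joliet→Bravo 6·8=48, Vance→Bravo 10·21=210. Service 709; fixed 544; total 1253.
Difference: |1626 − 1253| = 373.

Proposal Y is cheaper by 373.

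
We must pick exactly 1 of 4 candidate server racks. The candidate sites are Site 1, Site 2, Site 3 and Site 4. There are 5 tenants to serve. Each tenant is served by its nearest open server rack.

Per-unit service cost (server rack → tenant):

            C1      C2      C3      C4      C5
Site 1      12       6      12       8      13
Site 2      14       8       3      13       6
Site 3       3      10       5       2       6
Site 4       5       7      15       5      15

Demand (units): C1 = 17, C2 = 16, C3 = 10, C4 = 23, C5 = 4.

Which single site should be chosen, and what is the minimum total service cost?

With exactly 1 open, each tenant uses its cheapest among the chosen.
{Site 3}: C1→Site 3 3·17=51, C2→Site 3 10·16=160, C3→Site 3 5·10=50, C4→Site 3 2·23=46, C5→Site 3 6·4=24. Service cost 331.
{Site 4}: service cost 522
{Site 1}: service cost 656
Among all 4 size-1 choices, {Site 3} is lowest.

Choose Site 3 only; total service cost 331.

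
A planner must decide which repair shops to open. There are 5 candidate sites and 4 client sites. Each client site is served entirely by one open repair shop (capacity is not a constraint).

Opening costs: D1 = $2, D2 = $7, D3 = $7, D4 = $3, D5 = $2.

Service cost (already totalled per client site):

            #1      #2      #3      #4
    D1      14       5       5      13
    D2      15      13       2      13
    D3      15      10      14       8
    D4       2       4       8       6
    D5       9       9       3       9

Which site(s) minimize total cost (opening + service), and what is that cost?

For any fixed open set, each client site goes to its cheapest open site; total = fixed + service.
{D4, D5}: #1→D4 2, #2→D4 4, #3→D5 3, #4→D4 6. Service 15; fixed 5; total 20.
{D1, D4}: service 17 + fixed 5 = 22
{D1, D4, D5}: #1→D4 2, #2→D4 4, #3→D5 3, #4→D4 6. Service 15; fixed 7; total 22.
{D1, D2, D3, D4, D5}: #1→D4 2, #2→D4 4, #3→D2 2, #4→D4 6. Service 14; fixed 21; total 35.
No other subset beats 20.

Open D4 and D5; minimum total cost 20.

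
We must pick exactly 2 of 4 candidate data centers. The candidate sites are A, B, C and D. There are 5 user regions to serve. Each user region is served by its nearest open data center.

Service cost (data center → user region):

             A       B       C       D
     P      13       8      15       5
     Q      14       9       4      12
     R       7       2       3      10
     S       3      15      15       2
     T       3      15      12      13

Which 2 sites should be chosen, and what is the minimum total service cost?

With exactly 2 open, each user region uses its cheapest among the chosen.
{A, B}: P→B 8, Q→B 9, R→B 2, S→A 3, T→A 3. Service cost 25.
{A, C}: service cost 26
{C, D}: service cost 26
Among all 6 size-2 choices, {A, B} is lowest.

Choose A and B; total service cost 25.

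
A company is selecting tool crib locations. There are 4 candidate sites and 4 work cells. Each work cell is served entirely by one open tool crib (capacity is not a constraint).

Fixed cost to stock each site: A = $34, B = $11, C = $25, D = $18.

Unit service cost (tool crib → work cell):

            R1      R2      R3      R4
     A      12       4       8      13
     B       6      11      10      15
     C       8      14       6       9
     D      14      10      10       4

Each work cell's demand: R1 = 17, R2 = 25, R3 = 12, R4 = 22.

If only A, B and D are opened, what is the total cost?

Each work cell is assigned to its cheapest site among the open ones.
{A, B, D}: R1→B 6·17=102, R2→A 4·25=100, R3→A 8·12=96, R4→D 4·22=88. Service 386; fixed 63; total 449.

Total cost: 449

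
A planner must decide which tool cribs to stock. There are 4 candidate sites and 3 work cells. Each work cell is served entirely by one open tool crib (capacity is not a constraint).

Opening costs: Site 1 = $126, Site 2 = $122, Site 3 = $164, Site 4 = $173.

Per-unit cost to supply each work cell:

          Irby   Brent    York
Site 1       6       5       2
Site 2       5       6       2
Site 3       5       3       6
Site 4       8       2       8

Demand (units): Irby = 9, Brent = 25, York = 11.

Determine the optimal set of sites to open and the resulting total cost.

For any fixed open set, each work cell goes to its cheapest open site; total = fixed + service.
{Site 1}: Irby→Site 1 6·9=54, Brent→Site 1 5·25=125, York→Site 1 2·11=22. Service 201; fixed 126; total 327.
{Site 2}: service 217 + fixed 122 = 339
{Site 3}: Irby→Site 3 5·9=45, Brent→Site 3 3·25=75, York→Site 3 6·11=66. Service 186; fixed 164; total 350.
{Site 1, Site 2, Site 3, Site 4}: service 117 + fixed 585 = 702
No other subset beats 327.

Open Site 1 only; minimum total cost 327.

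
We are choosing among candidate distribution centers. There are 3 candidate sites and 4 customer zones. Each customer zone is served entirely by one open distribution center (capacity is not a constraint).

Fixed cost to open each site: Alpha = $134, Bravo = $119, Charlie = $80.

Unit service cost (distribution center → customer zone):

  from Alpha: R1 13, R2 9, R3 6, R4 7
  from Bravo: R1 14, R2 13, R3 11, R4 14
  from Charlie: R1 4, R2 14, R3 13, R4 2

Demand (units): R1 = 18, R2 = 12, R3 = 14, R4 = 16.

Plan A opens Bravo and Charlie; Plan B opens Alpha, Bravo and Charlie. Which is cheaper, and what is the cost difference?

Plan A: {Bravo, Charlie}: R1→Charlie 4·18=72, R2→Bravo 13·12=156, R3→Bravo 11·14=154, R4→Charlie 2·16=32. Service 414; fixed 199; total 613.
Plan B: {Alpha, Bravo, Charlie}: R1→Charlie 4·18=72, R2→Alpha 9·12=108, R3→Alpha 6·14=84, R4→Charlie 2·16=32. Service 296; fixed 333; total 629.
Difference: |613 − 629| = 16.

Plan A is cheaper by 16.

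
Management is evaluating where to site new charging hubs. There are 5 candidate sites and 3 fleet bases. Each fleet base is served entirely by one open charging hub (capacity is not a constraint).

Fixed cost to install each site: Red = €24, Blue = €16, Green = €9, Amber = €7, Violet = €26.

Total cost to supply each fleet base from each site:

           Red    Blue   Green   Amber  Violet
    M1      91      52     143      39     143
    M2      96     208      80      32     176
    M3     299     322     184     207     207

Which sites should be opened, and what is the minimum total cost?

Open Green and Amber; minimum total cost 271.

For any fixed open set, each fleet base goes to its cheapest open site; total = fixed + service.
{Green, Amber}: M1→Amber 39, M2→Amber 32, M3→Green 184. Service 255; fixed 16; total 271.
{Amber}: service 278 + fixed 7 = 285
{Blue, Green, Amber}: service 255 + fixed 32 = 287
{Red, Blue, Green, Amber, Violet}: M1→Amber 39, M2→Amber 32, M3→Green 184. Service 255; fixed 82; total 337.
No other subset beats 271.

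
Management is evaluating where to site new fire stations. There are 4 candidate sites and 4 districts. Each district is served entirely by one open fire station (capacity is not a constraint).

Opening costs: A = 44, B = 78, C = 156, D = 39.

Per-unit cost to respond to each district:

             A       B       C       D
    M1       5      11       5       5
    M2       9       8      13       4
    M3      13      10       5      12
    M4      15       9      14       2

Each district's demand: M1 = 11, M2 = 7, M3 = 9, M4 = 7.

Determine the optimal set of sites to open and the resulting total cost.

Open D only; minimum total cost 244.

For any fixed open set, each district goes to its cheapest open site; total = fixed + service.
{D}: M1→D 5·11=55, M2→D 4·7=28, M3→D 12·9=108, M4→D 2·7=14. Service 205; fixed 39; total 244.
{A, D}: service 205 + fixed 83 = 288
{B, D}: service 187 + fixed 117 = 304
{A, B, C, D}: M1→A 5·11=55, M2→D 4·7=28, M3→C 5·9=45, M4→D 2·7=14. Service 142; fixed 317; total 459.
No other subset beats 244.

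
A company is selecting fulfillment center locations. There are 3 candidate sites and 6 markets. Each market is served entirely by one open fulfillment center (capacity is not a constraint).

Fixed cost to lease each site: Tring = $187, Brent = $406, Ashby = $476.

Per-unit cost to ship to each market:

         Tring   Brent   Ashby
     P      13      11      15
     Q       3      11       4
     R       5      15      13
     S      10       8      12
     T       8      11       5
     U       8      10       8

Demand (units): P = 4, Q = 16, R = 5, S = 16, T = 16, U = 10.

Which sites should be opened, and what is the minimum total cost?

For any fixed open set, each market goes to its cheapest open site; total = fixed + service.
{Tring}: P→Tring 13·4=52, Q→Tring 3·16=48, R→Tring 5·5=25, S→Tring 10·16=160, T→Tring 8·16=128, U→Tring 8·10=80. Service 493; fixed 187; total 680.
{Ashby}: P→Ashby 15·4=60, Q→Ashby 4·16=64, R→Ashby 13·5=65, S→Ashby 12·16=192, T→Ashby 5·16=80, U→Ashby 8·10=80. Service 541; fixed 476; total 1017.
{Tring, Brent}: service 453 + fixed 593 = 1046
{Tring, Brent, Ashby}: P→Brent 11·4=44, Q→Tring 3·16=48, R→Tring 5·5=25, S→Brent 8·16=128, T→Ashby 5·16=80, U→Tring 8·10=80. Service 405; fixed 1069; total 1474.
No other subset beats 680.

Open Tring only; minimum total cost 680.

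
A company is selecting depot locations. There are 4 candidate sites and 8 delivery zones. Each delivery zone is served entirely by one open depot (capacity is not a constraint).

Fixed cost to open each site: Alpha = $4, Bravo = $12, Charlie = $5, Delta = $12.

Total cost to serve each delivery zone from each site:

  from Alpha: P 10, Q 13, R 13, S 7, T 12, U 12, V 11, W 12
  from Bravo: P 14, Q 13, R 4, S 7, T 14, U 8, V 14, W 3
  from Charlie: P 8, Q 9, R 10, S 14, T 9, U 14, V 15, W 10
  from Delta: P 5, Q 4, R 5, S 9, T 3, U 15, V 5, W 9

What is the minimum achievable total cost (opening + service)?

For any fixed open set, each delivery zone goes to its cheapest open site; total = fixed + service.
{Bravo, Delta}: P→Delta 5, Q→Delta 4, R→Bravo 4, S→Bravo 7, T→Delta 3, U→Bravo 8, V→Delta 5, W→Bravo 3. Service 39; fixed 24; total 63.
{Alpha, Delta}: service 50 + fixed 16 = 66
{Alpha, Bravo, Delta}: P→Delta 5, Q→Delta 4, R→Bravo 4, S→Alpha 7, T→Delta 3, U→Bravo 8, V→Delta 5, W→Bravo 3. Service 39; fixed 28; total 67.
{Alpha, Bravo, Charlie, Delta}: service 39 + fixed 33 = 72
No other subset beats 63.

Minimum total cost: 63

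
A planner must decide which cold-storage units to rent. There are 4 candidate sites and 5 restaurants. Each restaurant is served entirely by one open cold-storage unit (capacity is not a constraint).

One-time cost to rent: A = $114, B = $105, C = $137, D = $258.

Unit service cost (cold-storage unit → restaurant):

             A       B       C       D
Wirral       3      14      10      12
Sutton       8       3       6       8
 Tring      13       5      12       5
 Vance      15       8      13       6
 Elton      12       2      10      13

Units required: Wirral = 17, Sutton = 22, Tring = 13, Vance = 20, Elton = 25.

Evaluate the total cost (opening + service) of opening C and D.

Each restaurant is assigned to its cheapest site among the open ones.
{C, D}: Wirral→C 10·17=170, Sutton→C 6·22=132, Tring→D 5·13=65, Vance→D 6·20=120, Elton→C 10·25=250. Service 737; fixed 395; total 1132.

Total cost: 1132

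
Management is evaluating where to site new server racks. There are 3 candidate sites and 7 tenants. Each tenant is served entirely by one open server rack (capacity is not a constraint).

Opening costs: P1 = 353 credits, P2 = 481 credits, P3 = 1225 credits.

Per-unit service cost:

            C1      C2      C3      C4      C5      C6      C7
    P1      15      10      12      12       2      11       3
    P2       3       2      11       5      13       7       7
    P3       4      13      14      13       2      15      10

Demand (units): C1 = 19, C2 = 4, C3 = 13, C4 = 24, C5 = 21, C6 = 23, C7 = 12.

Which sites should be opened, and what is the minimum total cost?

Open P2 only; minimum total cost 1327.

For any fixed open set, each tenant goes to its cheapest open site; total = fixed + service.
{P2}: C1→P2 3·19=57, C2→P2 2·4=8, C3→P2 11·13=143, C4→P2 5·24=120, C5→P2 13·21=273, C6→P2 7·23=161, C7→P2 7·12=84. Service 846; fixed 481; total 1327.
{P1, P2}: service 567 + fixed 834 = 1401
{P1}: C1→P1 15·19=285, C2→P1 10·4=40, C3→P1 12·13=156, C4→P1 12·24=288, C5→P1 2·21=42, C6→P1 11·23=253, C7→P1 3·12=36. Service 1100; fixed 353; total 1453.
{P1, P2, P3}: service 567 + fixed 2059 = 2626
(All 7 nonempty subsets were checked; P2 only is lowest.)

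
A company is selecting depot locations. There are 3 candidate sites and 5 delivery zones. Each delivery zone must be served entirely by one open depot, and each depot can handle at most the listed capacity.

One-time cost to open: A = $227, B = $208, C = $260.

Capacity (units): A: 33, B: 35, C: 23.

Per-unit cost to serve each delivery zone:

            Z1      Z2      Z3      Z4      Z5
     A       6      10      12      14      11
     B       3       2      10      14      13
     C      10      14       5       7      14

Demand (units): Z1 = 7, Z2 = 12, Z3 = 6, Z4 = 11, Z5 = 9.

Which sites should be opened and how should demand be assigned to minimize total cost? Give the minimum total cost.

Minimum total cost: 737

Open {B, C}: Z1→B 3·7=21, Z2→B 2·12=24, Z3→C 5·6=30, Z4→C 7·11=77, Z5→B 13·9=117.
Loads: B carries 28/35, C carries 17/23. Service 269; fixed 468; total 737.
Next best feasible plan costs 767.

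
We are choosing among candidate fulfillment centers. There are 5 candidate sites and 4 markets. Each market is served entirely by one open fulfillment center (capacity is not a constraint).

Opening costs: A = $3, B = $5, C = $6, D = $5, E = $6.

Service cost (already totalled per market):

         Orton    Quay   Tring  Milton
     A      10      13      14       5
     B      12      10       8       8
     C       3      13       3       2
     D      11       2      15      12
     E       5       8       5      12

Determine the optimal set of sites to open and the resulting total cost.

Open C and D; minimum total cost 21.

For any fixed open set, each market goes to its cheapest open site; total = fixed + service.
{C, D}: Orton→C 3, Quay→D 2, Tring→C 3, Milton→C 2. Service 10; fixed 11; total 21.
{A, C, D}: service 10 + fixed 14 = 24
{B, C, D}: service 10 + fixed 16 = 26
{A, B, C, D, E}: Orton→C 3, Quay→D 2, Tring→C 3, Milton→C 2. Service 10; fixed 25; total 35.
No other subset beats 21.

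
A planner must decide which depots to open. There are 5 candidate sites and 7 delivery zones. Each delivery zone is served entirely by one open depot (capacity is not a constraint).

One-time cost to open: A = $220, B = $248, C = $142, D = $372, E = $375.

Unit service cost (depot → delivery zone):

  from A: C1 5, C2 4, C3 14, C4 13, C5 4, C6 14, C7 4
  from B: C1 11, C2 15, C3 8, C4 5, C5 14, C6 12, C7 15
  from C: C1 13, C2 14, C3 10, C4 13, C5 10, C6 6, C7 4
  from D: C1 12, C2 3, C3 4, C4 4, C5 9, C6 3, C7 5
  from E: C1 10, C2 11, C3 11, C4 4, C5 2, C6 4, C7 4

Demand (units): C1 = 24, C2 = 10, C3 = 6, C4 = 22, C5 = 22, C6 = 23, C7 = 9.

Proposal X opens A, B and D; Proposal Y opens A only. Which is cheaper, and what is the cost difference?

Proposal X: {A, B, D}: C1→A 5·24=120, C2→D 3·10=30, C3→D 4·6=24, C4→D 4·22=88, C5→A 4·22=88, C6→D 3·23=69, C7→A 4·9=36. Service 455; fixed 840; total 1295.
Proposal Y: {A}: C1→A 5·24=120, C2→A 4·10=40, C3→A 14·6=84, C4→A 13·22=286, C5→A 4·22=88, C6→A 14·23=322, C7→A 4·9=36. Service 976; fixed 220; total 1196.
Difference: |1295 − 1196| = 99.

Proposal Y is cheaper by 99.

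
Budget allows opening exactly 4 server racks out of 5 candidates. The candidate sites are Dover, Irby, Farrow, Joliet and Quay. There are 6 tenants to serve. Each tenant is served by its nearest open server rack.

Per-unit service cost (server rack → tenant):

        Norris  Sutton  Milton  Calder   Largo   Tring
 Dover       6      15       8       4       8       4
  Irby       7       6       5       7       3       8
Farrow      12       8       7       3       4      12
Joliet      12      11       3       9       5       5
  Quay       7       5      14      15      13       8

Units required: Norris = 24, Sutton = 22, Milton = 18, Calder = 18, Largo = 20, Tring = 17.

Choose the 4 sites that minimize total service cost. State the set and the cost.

Choose Dover, Irby, Joliet and Quay; total service cost 508.

With exactly 4 open, each tenant uses its cheapest among the chosen.
{Dover, Irby, Joliet, Quay}: Norris→Dover 6·24=144, Sutton→Quay 5·22=110, Milton→Joliet 3·18=54, Calder→Dover 4·18=72, Largo→Irby 3·20=60, Tring→Dover 4·17=68. Service cost 508.
{Dover, Farrow, Joliet, Quay}: service cost 510
{Dover, Irby, Farrow, Joliet}: service cost 512
Among all 5 size-4 choices, {Dover, Irby, Joliet, Quay} is lowest.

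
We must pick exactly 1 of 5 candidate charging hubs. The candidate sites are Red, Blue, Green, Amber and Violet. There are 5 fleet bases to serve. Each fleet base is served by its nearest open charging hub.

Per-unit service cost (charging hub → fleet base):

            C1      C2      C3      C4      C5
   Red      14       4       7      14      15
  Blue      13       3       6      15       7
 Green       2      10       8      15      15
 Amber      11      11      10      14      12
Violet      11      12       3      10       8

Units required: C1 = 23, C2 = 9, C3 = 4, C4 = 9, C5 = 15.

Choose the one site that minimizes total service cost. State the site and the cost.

Choose Green only; total service cost 528.

With exactly 1 open, each fleet base uses its cheapest among the chosen.
{Green}: C1→Green 2·23=46, C2→Green 10·9=90, C3→Green 8·4=32, C4→Green 15·9=135, C5→Green 15·15=225. Service cost 528.
{Violet}: service cost 583
{Blue}: service cost 590
Among all 5 size-1 choices, {Green} is lowest.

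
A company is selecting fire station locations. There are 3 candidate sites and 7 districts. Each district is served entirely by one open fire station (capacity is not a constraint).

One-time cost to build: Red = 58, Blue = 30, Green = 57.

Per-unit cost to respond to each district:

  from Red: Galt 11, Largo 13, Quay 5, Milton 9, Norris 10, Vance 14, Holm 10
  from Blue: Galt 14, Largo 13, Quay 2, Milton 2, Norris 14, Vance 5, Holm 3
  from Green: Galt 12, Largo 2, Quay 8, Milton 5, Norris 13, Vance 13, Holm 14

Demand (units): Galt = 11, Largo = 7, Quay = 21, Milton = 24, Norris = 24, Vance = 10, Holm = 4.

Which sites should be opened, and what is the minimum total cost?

Open Red, Blue and Green; minimum total cost 672.

For any fixed open set, each district goes to its cheapest open site; total = fixed + service.
{Red, Blue, Green}: Galt→Red 11·11=121, Largo→Green 2·7=14, Quay→Blue 2·21=42, Milton→Blue 2·24=48, Norris→Red 10·24=240, Vance→Blue 5·10=50, Holm→Blue 3·4=12. Service 527; fixed 145; total 672.
{Red, Blue}: Galt→Red 11·11=121, Largo→Red 13·7=91, Quay→Blue 2·21=42, Milton→Blue 2·24=48, Norris→Red 10·24=240, Vance→Blue 5·10=50, Holm→Blue 3·4=12. Service 604; fixed 88; total 692.
{Blue, Green}: Galt→Green 12·11=132, Largo→Green 2·7=14, Quay→Blue 2·21=42, Milton→Blue 2·24=48, Norris→Green 13·24=312, Vance→Blue 5·10=50, Holm→Blue 3·4=12. Service 610; fixed 87; total 697.
{Blue}: service 733 + fixed 30 = 763
No other subset beats 672.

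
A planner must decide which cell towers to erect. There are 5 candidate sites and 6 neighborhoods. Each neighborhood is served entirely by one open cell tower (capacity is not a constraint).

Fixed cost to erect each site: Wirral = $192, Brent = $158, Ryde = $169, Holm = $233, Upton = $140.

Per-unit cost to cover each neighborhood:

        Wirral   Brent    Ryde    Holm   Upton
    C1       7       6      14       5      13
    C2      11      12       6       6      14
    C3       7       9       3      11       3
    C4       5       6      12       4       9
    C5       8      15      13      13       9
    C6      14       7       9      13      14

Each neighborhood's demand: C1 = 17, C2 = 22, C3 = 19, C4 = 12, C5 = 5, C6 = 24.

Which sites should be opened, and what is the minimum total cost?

For any fixed open set, each neighborhood goes to its cheapest open site; total = fixed + service.
{Brent, Ryde}: C1→Brent 6·17=102, C2→Ryde 6·22=132, C3→Ryde 3·19=57, C4→Brent 6·12=72, C5→Ryde 13·5=65, C6→Brent 7·24=168. Service 596; fixed 327; total 923.
{Wirral, Ryde}: service 624 + fixed 361 = 985
{Ryde, Holm}: C1→Holm 5·17=85, C2→Ryde 6·22=132, C3→Ryde 3·19=57, C4→Holm 4·12=48, C5→Ryde 13·5=65, C6→Ryde 9·24=216. Service 603; fixed 402; total 1005.
{Wirral, Brent, Ryde, Holm, Upton}: service 530 + fixed 892 = 1422
No other subset beats 923.

Open Brent and Ryde; minimum total cost 923.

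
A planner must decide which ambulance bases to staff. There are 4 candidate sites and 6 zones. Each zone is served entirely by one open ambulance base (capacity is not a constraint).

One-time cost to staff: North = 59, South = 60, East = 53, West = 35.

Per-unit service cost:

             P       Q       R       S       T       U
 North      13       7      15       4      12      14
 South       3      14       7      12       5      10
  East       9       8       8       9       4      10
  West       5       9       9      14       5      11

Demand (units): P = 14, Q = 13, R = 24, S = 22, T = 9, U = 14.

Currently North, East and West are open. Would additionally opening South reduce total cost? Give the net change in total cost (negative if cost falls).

No — net change +8 (cost rises by 8).

Current service cost with {North, East, West}: 617.
Adding South: each zone re-picks its cheapest; new service cost 565, saving 52.
Extra fixed cost: 60. Net change = 60 − 52 = 8.
(Totals: 764 → 772.)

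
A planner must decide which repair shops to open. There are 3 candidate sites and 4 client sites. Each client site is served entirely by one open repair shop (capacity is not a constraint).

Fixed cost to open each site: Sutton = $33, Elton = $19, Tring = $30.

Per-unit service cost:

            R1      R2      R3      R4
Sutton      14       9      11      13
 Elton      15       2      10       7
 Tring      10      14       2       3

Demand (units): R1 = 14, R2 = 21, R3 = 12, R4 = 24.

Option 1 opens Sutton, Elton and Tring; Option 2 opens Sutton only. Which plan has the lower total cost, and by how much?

Option 1: {Sutton, Elton, Tring}: R1→Tring 10·14=140, R2→Elton 2·21=42, R3→Tring 2·12=24, R4→Tring 3·24=72. Service 278; fixed 82; total 360.
Option 2: {Sutton}: R1→Sutton 14·14=196, R2→Sutton 9·21=189, R3→Sutton 11·12=132, R4→Sutton 13·24=312. Service 829; fixed 33; total 862.
Difference: |360 − 862| = 502.

Option 1 is cheaper by 502.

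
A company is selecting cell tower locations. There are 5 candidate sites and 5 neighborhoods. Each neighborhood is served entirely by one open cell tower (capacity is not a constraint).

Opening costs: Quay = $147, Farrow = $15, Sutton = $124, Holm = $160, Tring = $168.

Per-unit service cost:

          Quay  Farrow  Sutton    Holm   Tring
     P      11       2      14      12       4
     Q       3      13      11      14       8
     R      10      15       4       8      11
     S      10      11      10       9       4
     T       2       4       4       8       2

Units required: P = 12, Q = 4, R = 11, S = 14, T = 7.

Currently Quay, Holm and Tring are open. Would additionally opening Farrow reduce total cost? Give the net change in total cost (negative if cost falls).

Current service cost with {Quay, Holm, Tring}: 218.
Adding Farrow: each neighborhood re-picks its cheapest; new service cost 194, saving 24.
Extra fixed cost: 15. Net change = 15 − 24 = -9.
(Totals: 693 → 684.)

Yes — net change −9 (cost falls by 9).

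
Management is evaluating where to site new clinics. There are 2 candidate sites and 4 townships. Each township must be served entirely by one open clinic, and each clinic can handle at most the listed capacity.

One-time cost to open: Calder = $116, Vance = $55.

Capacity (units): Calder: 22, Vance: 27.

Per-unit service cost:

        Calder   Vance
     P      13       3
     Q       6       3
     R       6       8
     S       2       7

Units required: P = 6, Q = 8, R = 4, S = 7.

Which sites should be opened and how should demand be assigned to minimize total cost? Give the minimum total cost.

Open {Vance}: P→Vance 3·6=18, Q→Vance 3·8=24, R→Vance 8·4=32, S→Vance 7·7=49.
Loads: Vance carries 25/27. Service 123; fixed 55; total 178.
Next best feasible plan costs 251.

Minimum total cost: 178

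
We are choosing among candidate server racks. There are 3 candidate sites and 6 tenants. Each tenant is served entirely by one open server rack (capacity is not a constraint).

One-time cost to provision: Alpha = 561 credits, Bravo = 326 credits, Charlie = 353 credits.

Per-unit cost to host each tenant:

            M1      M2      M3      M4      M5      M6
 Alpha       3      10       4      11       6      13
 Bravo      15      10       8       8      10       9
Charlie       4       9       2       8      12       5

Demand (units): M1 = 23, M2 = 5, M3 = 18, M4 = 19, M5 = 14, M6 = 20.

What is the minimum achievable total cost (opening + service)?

Minimum total cost: 946

For any fixed open set, each tenant goes to its cheapest open site; total = fixed + service.
{Charlie}: M1→Charlie 4·23=92, M2→Charlie 9·5=45, M3→Charlie 2·18=36, M4→Charlie 8·19=152, M5→Charlie 12·14=168, M6→Charlie 5·20=100. Service 593; fixed 353; total 946.
{Bravo, Charlie}: service 565 + fixed 679 = 1244
{Alpha}: service 744 + fixed 561 = 1305
{Alpha, Bravo, Charlie}: service 486 + fixed 1240 = 1726
No other subset beats 946.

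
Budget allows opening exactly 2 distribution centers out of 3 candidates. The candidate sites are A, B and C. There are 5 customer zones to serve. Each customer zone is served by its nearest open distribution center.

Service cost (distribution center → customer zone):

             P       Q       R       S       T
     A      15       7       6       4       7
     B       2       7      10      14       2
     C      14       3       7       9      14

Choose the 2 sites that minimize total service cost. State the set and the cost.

With exactly 2 open, each customer zone uses its cheapest among the chosen.
{A, B}: P→B 2, Q→A 7, R→A 6, S→A 4, T→B 2. Service cost 21.
{B, C}: service cost 23
{A, C}: service cost 34
Among all 3 size-2 choices, {A, B} is lowest.

Choose A and B; total service cost 21.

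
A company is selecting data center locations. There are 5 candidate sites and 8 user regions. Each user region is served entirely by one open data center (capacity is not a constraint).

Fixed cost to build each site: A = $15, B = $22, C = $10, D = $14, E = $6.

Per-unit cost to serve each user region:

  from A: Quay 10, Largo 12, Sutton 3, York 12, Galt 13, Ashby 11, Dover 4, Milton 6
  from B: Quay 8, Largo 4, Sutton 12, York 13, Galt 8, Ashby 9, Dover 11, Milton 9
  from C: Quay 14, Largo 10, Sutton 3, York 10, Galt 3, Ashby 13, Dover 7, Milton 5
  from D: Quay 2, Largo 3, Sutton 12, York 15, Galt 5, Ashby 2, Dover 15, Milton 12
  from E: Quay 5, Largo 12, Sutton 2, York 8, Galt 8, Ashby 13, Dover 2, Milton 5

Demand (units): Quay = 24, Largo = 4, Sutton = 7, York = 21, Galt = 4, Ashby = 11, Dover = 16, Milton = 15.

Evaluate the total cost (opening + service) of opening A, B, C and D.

Total cost: 525

Each user region is assigned to its cheapest site among the open ones.
{A, B, C, D}: Quay→D 2·24=48, Largo→D 3·4=12, Sutton→A 3·7=21, York→C 10·21=210, Galt→C 3·4=12, Ashby→D 2·11=22, Dover→A 4·16=64, Milton→C 5·15=75. Service 464; fixed 61; total 525.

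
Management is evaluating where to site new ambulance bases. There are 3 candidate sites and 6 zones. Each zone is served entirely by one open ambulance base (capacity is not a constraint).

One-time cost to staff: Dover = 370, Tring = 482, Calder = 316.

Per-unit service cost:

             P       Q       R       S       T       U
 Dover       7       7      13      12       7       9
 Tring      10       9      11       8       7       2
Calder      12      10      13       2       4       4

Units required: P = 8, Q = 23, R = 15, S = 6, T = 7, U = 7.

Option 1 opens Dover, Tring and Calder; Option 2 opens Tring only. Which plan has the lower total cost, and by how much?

Option 2 is cheaper by 559.

Option 1: {Dover, Tring, Calder}: P→Dover 7·8=56, Q→Dover 7·23=161, R→Tring 11·15=165, S→Calder 2·6=12, T→Calder 4·7=28, U→Tring 2·7=14. Service 436; fixed 1168; total 1604.
Option 2: {Tring}: P→Tring 10·8=80, Q→Tring 9·23=207, R→Tring 11·15=165, S→Tring 8·6=48, T→Tring 7·7=49, U→Tring 2·7=14. Service 563; fixed 482; total 1045.
Difference: |1604 − 1045| = 559.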